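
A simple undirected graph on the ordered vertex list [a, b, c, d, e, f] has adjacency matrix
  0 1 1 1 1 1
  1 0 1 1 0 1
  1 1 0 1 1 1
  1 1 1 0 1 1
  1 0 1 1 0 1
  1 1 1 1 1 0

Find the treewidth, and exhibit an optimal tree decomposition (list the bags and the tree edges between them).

Treewidth 4.
One such decomposition:
Bags: B1 = {a, b, c, d, f}  B2 = {a, c, d, e, f}
Tree: B1–B2

Each bag holds 5 vertices, so the decomposition has width 4, which upper-bounds the treewidth. For the lower bound, the 5 vertices {a, c, d, e, f} are pairwise adjacent, and any tree decomposition puts a clique entirely inside one bag — forcing width ≥ 4. The upper and lower bounds meet at 4, so that is the treewidth.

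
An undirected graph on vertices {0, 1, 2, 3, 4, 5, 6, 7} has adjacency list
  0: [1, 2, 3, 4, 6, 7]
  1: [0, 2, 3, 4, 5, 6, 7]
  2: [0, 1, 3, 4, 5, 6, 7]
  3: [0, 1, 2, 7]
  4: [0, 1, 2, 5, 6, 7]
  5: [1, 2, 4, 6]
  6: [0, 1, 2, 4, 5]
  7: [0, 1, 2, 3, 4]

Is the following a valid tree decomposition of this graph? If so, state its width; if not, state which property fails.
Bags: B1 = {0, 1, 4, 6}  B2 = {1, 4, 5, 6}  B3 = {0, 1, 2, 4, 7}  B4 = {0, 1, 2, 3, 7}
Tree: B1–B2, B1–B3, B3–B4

No — edge (2,6) lies in no bag.

A tree decomposition must satisfy three properties: every vertex lies in some bag; for every edge, both endpoints lie together in some bag; and for every vertex, the bags containing it form a connected subtree. Here edge (2,6) lies in no bag, so the decomposition is invalid.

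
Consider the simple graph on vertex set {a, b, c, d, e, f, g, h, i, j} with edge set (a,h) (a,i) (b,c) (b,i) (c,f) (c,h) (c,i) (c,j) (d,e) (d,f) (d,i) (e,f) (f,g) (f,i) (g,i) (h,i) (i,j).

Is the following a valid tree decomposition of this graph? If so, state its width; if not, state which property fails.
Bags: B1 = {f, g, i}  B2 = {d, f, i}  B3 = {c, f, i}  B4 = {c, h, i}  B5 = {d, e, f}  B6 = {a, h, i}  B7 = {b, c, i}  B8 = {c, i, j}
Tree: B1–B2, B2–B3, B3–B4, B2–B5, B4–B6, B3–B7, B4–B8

Yes; width 2.

Every vertex of G appears in some bag (union = {a, b, c, d, e, f, g, h, i, j}); every edge is covered by a bag; and for each vertex v the set of bags containing v is connected in the bag tree. The decomposition is therefore valid. The largest bag has 3 vertices, so the width is 2.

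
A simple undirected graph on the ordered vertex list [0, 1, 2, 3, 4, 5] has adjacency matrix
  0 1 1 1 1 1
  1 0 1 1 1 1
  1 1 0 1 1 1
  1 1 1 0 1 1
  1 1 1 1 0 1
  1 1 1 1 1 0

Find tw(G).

5

A width-5 tree decomposition is:
Bags: B1 = {0, 1, 2, 3, 4, 5}
Tree: (single bag)
A single bag containing all 6 vertices is trivially a valid decomposition of width 5. For the lower bound, the 6 vertices {0, 1, 2, 3, 4, 5} are pairwise adjacent, and any tree decomposition puts a clique entirely inside one bag — forcing width ≥ 5. Combining the bounds, tw(G) = 5.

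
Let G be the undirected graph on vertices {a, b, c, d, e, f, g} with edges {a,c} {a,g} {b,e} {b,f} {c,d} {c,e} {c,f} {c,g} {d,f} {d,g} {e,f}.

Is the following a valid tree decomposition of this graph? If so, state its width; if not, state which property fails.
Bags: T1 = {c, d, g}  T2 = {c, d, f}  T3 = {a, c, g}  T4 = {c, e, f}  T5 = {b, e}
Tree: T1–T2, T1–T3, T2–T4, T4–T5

A tree decomposition must satisfy three properties: every vertex lies in some bag; for every edge, both endpoints lie together in some bag; and for every vertex, the bags containing it form a connected subtree. Here edge (f,b) lies in no bag, so the decomposition is invalid.

No — edge (f,b) lies in no bag.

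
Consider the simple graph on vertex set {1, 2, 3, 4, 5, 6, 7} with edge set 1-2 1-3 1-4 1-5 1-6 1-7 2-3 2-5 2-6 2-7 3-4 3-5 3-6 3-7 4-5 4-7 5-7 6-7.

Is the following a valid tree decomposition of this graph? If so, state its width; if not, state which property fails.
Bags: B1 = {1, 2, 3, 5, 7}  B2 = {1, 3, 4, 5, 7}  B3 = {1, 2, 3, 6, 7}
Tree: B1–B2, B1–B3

Yes; width 4.

Checking the three conditions: (i) the bags cover all of {1, 2, 3, 4, 5, 6, 7}; (ii) for each edge, some bag contains both endpoints; (iii) the bags containing any fixed vertex form a subtree. All hold, so the decomposition is valid with width 5 − 1 = 4.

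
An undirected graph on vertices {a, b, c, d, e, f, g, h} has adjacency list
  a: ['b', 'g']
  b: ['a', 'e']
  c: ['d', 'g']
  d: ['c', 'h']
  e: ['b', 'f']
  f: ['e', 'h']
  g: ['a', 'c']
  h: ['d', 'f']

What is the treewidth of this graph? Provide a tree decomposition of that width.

Every bag has size at most 3, so the width is 3 − 1 = 2 and tw(G) ≤ 2. For the lower bound, G contains the cycle c–d–h–f–e–b–a–g–c, so G is not a forest; only forests have treewidth ≤ 1, hence tw(G) ≥ 2. Therefore the treewidth is 2.

Treewidth 2.
One such decomposition:
Bags: B1 = {c, d, h}  B2 = {c, f, h}  B3 = {c, e, f}  B4 = {b, c, e}  B5 = {a, b, c}  B6 = {a, c, g}
Tree: B1–B2, B2–B3, B3–B4, B4–B5, B5–B6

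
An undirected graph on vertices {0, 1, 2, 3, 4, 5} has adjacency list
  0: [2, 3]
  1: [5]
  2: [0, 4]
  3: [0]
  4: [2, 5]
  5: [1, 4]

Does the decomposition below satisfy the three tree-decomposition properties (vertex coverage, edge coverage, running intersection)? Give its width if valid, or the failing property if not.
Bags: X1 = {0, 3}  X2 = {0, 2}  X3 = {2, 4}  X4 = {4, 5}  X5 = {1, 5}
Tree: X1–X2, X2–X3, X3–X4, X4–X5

Checking the three conditions: (i) the bags cover all of {0, 1, 2, 3, 4, 5}; (ii) for each edge, some bag contains both endpoints; (iii) the bags containing any fixed vertex form a subtree. All hold, so the decomposition is valid with width 2 − 1 = 1.

Yes; width 1.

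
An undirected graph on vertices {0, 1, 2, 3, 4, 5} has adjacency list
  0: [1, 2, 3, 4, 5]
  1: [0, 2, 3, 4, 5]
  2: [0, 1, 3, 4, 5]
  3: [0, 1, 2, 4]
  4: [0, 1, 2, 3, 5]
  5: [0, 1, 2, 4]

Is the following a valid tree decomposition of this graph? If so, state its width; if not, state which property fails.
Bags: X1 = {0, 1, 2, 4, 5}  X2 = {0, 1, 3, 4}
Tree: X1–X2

No — edge (2,3) lies in no bag.

A tree decomposition must satisfy three properties: every vertex lies in some bag; for every edge, both endpoints lie together in some bag; and for every vertex, the bags containing it form a connected subtree. Here edge (2,3) lies in no bag, so the decomposition is invalid.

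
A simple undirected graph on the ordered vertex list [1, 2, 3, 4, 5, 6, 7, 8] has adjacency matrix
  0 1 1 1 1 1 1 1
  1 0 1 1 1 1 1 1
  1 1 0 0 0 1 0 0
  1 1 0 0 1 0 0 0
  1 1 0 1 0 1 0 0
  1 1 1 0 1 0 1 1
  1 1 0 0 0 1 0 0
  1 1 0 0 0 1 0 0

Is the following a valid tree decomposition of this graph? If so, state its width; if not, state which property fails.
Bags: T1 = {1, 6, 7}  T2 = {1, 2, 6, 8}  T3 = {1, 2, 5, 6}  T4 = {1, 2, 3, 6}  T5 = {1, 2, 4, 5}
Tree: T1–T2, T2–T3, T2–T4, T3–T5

No — edge (2,7) lies in no bag.

A tree decomposition must satisfy three properties: every vertex lies in some bag; for every edge, both endpoints lie together in some bag; and for every vertex, the bags containing it form a connected subtree. Here edge (2,7) lies in no bag, so the decomposition is invalid.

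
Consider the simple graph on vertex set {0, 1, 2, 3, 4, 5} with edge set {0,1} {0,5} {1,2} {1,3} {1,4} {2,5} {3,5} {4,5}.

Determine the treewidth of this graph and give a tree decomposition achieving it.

Treewidth 2.
Bags: B1 = {1, 4, 5}  B2 = {1, 2, 5}  B3 = {1, 3, 5}  B4 = {0, 1, 5}
Tree: B1–B2, B2–B3, B3–B4

The largest bag has 3 vertices, giving width 2; this decomposition certifies tw(G) ≤ 2. Since 4–1–2–5–4 is a cycle in G, G is not acyclic. Forests are exactly the graphs of treewidth ≤ 1, so tw(G) ≥ 2. Combining the bounds, tw(G) = 2.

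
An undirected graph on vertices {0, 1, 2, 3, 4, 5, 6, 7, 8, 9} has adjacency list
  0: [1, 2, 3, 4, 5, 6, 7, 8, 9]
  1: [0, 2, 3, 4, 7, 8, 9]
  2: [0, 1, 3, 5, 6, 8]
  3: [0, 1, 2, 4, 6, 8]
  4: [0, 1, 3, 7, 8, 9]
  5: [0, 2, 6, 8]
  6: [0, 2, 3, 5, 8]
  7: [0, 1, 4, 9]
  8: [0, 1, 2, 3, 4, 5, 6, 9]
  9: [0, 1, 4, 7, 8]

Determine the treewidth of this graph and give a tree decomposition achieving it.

Every bag has size at most 5, so the width is 5 − 1 = 4 and tw(G) ≤ 4. Conversely, {0, 1, 4, 8, 9} is a clique of size 5, and the vertices of any clique must share a bag in every tree decomposition; so some bag has ≥ 5 vertices and tw(G) ≥ 4. Therefore the treewidth is 4.

Treewidth 4.
Bags: B1 = {0, 1, 2, 3, 8}  B2 = {0, 2, 3, 6, 8}  B3 = {0, 2, 5, 6, 8}  B4 = {0, 1, 3, 4, 8}  B5 = {0, 1, 4, 8, 9}  B6 = {0, 1, 4, 7, 9}
Tree: B1–B2, B2–B3, B1–B4, B4–B5, B5–B6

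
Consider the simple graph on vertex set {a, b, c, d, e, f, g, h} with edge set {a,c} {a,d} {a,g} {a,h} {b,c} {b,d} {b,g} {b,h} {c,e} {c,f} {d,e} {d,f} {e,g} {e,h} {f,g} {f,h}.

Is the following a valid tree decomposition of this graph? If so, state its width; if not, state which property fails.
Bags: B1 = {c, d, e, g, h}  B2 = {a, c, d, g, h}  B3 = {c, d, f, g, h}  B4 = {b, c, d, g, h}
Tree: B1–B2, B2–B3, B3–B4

Yes; width 4.

Every vertex of G appears in some bag (union = {a, b, c, d, e, f, g, h}); every edge is covered by a bag; and for each vertex v the set of bags containing v is connected in the bag tree. The decomposition is therefore valid. The largest bag has 5 vertices, so the width is 4.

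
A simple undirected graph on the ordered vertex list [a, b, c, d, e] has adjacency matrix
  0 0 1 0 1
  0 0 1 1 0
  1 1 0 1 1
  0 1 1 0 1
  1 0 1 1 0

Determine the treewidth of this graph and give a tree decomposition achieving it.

Treewidth 2.
One optimal decomposition is:
Bags: B1 = {b, c, d}  B2 = {c, d, e}  B3 = {a, c, e}
Tree: B1–B2, B2–B3

The largest bag has 3 vertices, giving width 2; this decomposition certifies tw(G) ≤ 2. For the lower bound, the 3 vertices {c, d, e} are pairwise adjacent, and any tree decomposition puts a clique entirely inside one bag — forcing width ≥ 2. Therefore the treewidth is 2.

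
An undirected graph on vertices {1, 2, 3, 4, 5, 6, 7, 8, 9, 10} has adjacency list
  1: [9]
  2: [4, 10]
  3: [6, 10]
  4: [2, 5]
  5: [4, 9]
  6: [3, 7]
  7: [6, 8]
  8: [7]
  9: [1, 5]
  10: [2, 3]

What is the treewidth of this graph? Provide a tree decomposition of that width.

Treewidth 1.
One such decomposition:
Bags: B1 = {7, 8}  B2 = {6, 7}  B3 = {3, 6}  B4 = {3, 10}  B5 = {2, 10}  B6 = {2, 4}  B7 = {4, 5}  B8 = {5, 9}  B9 = {1, 9}
Tree: B1–B2, B2–B3, B3–B4, B4–B5, B5–B6, B6–B7, B7–B8, B8–B9

Each bag holds 2 vertices, so the decomposition has width 1, which upper-bounds the treewidth. G has an edge, so its treewidth is at least 1. Combining the bounds, tw(G) = 1.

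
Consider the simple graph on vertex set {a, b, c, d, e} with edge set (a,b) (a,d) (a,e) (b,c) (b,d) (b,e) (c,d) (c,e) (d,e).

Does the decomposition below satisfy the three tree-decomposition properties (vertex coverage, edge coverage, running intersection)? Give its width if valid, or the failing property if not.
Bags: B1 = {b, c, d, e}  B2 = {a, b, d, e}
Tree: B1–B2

Every vertex of G appears in some bag (union = {a, b, c, d, e}); every edge is covered by a bag; and for each vertex v the set of bags containing v is connected in the bag tree. The decomposition is therefore valid. The largest bag has 4 vertices, so the width is 3.

Yes; width 3.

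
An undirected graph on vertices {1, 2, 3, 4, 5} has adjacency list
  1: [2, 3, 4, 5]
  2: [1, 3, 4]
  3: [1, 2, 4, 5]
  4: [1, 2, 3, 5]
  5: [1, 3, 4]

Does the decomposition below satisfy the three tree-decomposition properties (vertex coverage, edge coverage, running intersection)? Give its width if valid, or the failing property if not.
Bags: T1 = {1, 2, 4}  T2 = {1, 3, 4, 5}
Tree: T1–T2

No — edge (3,2) lies in no bag.

A tree decomposition must satisfy three properties: every vertex lies in some bag; for every edge, both endpoints lie together in some bag; and for every vertex, the bags containing it form a connected subtree. Here edge (3,2) lies in no bag, so the decomposition is invalid.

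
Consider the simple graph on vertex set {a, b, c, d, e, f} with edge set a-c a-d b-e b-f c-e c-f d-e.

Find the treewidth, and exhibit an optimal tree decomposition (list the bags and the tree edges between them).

Treewidth 2.
One such decomposition:
Bags: B1 = {a, c, d}  B2 = {c, d, e}  B3 = {c, e, f}  B4 = {b, e, f}
Tree: B1–B2, B2–B3, B3–B4

The largest bag has 3 vertices, giving width 2; this decomposition certifies tw(G) ≤ 2. Since a–d–e–c–a is a cycle in G, G is not acyclic. Forests are exactly the graphs of treewidth ≤ 1, so tw(G) ≥ 2. Combining the bounds, tw(G) = 2.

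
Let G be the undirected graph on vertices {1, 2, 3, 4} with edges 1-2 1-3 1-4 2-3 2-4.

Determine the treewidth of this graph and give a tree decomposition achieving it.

Treewidth 2.
One such decomposition:
Bags: B1 = {1, 2, 4}  B2 = {1, 2, 3}
Tree: B1–B2

The largest bag has 3 vertices, giving width 2; this decomposition certifies tw(G) ≤ 2. On the other hand G contains the 3-clique {1, 2, 3}. A clique must lie in a single bag of any decomposition, so no decomposition can have width below 2. Hence tw(G) = 2 exactly.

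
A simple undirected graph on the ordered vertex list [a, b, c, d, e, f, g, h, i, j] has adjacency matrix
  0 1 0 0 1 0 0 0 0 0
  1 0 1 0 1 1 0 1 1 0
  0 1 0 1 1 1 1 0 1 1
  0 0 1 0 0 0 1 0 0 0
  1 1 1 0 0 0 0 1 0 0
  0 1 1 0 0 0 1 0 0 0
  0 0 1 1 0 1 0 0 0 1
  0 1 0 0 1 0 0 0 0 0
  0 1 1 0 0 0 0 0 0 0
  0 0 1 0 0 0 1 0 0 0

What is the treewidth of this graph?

2

A width-2 tree decomposition is:
Bags: B1 = {b, c, f}  B2 = {b, c, e}  B3 = {c, f, g}  B4 = {a, b, e}  B5 = {c, g, j}  B6 = {b, e, h}  B7 = {c, d, g}  B8 = {b, c, i}
Tree: B1–B2, B1–B3, B2–B4, B3–B5, B2–B6, B5–B7, B2–B8
Every bag has size at most 3, so the width is 3 − 1 = 2 and tw(G) ≤ 2. Conversely, {b, e, h} is a clique of size 3, and the vertices of any clique must share a bag in every tree decomposition; so some bag has ≥ 3 vertices and tw(G) ≥ 2. Combining the bounds, tw(G) = 2.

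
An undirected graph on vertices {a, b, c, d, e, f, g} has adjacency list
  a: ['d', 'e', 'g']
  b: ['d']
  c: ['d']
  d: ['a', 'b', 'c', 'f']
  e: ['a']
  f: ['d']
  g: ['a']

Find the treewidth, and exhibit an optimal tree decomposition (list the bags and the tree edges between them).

Each bag holds 2 vertices, so the decomposition has width 1, which upper-bounds the treewidth. G has an edge, so its treewidth is at least 1. Combining the bounds, tw(G) = 1.

Treewidth 1.
One such decomposition:
Bags: B1 = {a, d}  B2 = {a, g}  B3 = {a, e}  B4 = {c, d}  B5 = {d, f}  B6 = {b, d}
Tree: B1–B2, B1–B3, B1–B4, B1–B5, B5–B6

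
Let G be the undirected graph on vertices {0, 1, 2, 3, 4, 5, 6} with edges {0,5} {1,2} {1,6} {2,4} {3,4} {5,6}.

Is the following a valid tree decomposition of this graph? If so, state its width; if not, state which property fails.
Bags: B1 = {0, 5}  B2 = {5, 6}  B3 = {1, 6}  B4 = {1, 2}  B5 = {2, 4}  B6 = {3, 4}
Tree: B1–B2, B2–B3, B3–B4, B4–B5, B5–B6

Yes; width 1.

Vertex coverage: the bags together contain {0, 1, 2, 3, 4, 5, 6}, the full vertex set. Edge coverage: each edge of G has both endpoints in at least one bag. Running intersection: for every vertex, the bags containing it form a connected subtree. All three properties hold, so this is a valid tree decomposition of width max|bag| − 1 = 1, and hence tw(G) ≤ 1.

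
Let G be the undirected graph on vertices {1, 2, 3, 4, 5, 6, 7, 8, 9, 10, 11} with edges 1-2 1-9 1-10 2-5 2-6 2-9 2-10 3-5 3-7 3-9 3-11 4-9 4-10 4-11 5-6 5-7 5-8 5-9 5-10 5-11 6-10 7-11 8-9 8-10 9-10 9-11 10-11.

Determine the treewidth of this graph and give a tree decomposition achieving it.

The largest bag has 4 vertices, giving width 3; this decomposition certifies tw(G) ≤ 3. Conversely, {1, 2, 9, 10} is a clique of size 4, and the vertices of any clique must share a bag in every tree decomposition; so some bag has ≥ 4 vertices and tw(G) ≥ 3. Combining the bounds, tw(G) = 3.

Treewidth 3.
Bags: B1 = {5, 9, 10, 11}  B2 = {5, 8, 9, 10}  B3 = {2, 5, 9, 10}  B4 = {2, 5, 6, 10}  B5 = {4, 9, 10, 11}  B6 = {3, 5, 9, 11}  B7 = {3, 5, 7, 11}  B8 = {1, 2, 9, 10}
Tree: B1–B2, B1–B3, B3–B4, B1–B5, B1–B6, B6–B7, B3–B8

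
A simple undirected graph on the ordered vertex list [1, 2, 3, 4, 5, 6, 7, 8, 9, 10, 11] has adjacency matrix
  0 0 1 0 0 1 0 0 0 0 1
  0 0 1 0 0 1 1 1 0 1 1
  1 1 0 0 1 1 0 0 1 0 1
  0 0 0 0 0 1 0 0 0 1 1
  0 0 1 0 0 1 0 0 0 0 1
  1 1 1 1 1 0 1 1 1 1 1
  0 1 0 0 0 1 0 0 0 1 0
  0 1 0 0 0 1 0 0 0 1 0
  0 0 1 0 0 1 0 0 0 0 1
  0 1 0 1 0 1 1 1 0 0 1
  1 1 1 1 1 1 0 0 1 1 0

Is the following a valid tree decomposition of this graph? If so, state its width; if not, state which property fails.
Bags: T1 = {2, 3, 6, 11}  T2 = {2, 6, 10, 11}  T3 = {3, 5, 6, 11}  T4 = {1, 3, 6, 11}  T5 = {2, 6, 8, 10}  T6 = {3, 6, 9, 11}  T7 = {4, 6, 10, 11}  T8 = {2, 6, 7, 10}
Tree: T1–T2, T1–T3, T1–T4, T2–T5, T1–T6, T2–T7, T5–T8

Yes; width 3.

Every vertex of G appears in some bag (union = {1, 2, 3, 4, 5, 6, 7, 8, 9, 10, 11}); every edge is covered by a bag; and for each vertex v the set of bags containing v is connected in the bag tree. The decomposition is therefore valid. The largest bag has 4 vertices, so the width is 3.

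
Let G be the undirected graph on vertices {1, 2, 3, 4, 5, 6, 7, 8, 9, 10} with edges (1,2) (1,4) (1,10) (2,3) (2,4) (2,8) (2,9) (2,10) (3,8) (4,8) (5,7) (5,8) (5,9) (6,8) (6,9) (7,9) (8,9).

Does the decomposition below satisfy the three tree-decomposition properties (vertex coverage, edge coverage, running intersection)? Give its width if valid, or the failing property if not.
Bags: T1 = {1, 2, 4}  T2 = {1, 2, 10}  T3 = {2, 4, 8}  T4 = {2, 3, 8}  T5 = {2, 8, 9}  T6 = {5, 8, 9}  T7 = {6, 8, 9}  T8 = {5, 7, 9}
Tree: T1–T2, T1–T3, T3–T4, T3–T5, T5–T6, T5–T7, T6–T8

Checking the three conditions: (i) the bags cover all of {1, 2, 3, 4, 5, 6, 7, 8, 9, 10}; (ii) for each edge, some bag contains both endpoints; (iii) the bags containing any fixed vertex form a subtree. All hold, so the decomposition is valid with width 3 − 1 = 2.

Yes; width 2.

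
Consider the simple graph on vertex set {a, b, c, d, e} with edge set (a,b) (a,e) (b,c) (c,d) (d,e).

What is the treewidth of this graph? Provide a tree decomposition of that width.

The largest bag has 3 vertices, giving width 2; this decomposition certifies tw(G) ≤ 2. For the lower bound, G contains the cycle b–c–d–e–a–b, so G is not a forest; only forests have treewidth ≤ 1, hence tw(G) ≥ 2. Hence tw(G) = 2 exactly.

Treewidth 2.
One such decomposition:
Bags: B1 = {b, c, d}  B2 = {b, d, e}  B3 = {a, b, e}
Tree: B1–B2, B2–B3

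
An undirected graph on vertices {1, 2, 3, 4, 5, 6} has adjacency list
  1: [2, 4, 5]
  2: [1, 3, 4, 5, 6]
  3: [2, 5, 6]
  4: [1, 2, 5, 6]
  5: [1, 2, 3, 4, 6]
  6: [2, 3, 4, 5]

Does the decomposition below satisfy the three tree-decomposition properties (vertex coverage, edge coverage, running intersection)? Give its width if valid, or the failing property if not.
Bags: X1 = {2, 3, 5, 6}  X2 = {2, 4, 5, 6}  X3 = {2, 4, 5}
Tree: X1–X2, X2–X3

No — vertex 1 appears in no bag.

A tree decomposition must satisfy three properties: every vertex lies in some bag; for every edge, both endpoints lie together in some bag; and for every vertex, the bags containing it form a connected subtree. Here vertex 1 appears in no bag, so the decomposition is invalid.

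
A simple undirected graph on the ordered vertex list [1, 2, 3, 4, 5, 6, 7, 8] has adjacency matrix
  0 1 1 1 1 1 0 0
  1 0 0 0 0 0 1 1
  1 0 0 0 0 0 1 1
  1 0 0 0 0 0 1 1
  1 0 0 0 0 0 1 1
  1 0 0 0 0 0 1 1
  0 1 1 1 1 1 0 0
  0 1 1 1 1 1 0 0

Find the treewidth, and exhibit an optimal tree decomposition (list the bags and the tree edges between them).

Each bag holds 4 vertices, so the decomposition has width 3, which upper-bounds the treewidth. For the lower bound: the 4 vertex sets {2,7}, {3,8}, {1}, {4} are disjoint, each induces a connected subgraph, and every pair is joined by at least one edge of G. Contracting each set to a single vertex therefore yields K_{4} as a minor, and since treewidth is minor-monotone, tw(G) ≥ tw(K_{4}) = 3. The upper and lower bounds meet at 3, so that is the treewidth.

Treewidth 3.
One such decomposition:
Bags: B1 = {1, 2, 7, 8}  B2 = {1, 3, 7, 8}  B3 = {1, 4, 7, 8}  B4 = {1, 5, 7, 8}  B5 = {1, 6, 7, 8}
Tree: B1–B2, B2–B3, B3–B4, B4–B5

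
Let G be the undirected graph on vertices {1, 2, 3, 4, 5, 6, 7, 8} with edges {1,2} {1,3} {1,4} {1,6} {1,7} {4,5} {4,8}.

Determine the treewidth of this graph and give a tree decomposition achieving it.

The largest bag has 2 vertices, giving width 1; this decomposition certifies tw(G) ≤ 1. Since G has at least one edge (e.g. 4–1), it is not an edgeless graph, so tw(G) ≥ 1. Hence tw(G) = 1 exactly.

Treewidth 1.
One such decomposition:
Bags: B1 = {1, 4}  B2 = {1, 6}  B3 = {4, 8}  B4 = {1, 3}  B5 = {1, 2}  B6 = {4, 5}  B7 = {1, 7}
Tree: B1–B2, B1–B3, B1–B4, B4–B5, B3–B6, B5–B7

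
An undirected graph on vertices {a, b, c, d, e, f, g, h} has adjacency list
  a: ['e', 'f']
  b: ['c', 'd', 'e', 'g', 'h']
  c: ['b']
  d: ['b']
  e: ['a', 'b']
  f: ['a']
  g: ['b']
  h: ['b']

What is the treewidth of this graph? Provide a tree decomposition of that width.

Treewidth 1.
One optimal decomposition is:
Bags: B1 = {b, e}  B2 = {b, g}  B3 = {a, e}  B4 = {b, c}  B5 = {a, f}  B6 = {b, d}  B7 = {b, h}
Tree: B1–B2, B1–B3, B1–B4, B3–B5, B2–B6, B6–B7

Each bag holds 2 vertices, so the decomposition has width 1, which upper-bounds the treewidth. Since G has at least one edge (e.g. b–e), it is not an edgeless graph, so tw(G) ≥ 1. Hence tw(G) = 1 exactly.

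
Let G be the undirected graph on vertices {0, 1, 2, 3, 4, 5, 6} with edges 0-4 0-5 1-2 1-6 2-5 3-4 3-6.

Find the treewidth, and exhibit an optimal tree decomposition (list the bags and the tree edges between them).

The largest bag has 3 vertices, giving width 2; this decomposition certifies tw(G) ≤ 2. The edges 1–6–3–4–0–5–2–1 form a cycle, so G is not a tree and its treewidth is at least 2. Therefore the treewidth is 2.

Treewidth 2.
One optimal decomposition is:
Bags: B1 = {1, 3, 6}  B2 = {1, 3, 4}  B3 = {0, 1, 4}  B4 = {0, 1, 5}  B5 = {1, 2, 5}
Tree: B1–B2, B2–B3, B3–B4, B4–B5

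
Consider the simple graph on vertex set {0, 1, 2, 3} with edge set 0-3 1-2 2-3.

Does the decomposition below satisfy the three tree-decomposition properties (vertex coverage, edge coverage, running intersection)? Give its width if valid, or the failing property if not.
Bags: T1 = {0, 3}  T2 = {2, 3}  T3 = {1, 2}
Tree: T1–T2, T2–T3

Checking the three conditions: (i) the bags cover all of {0, 1, 2, 3}; (ii) for each edge, some bag contains both endpoints; (iii) the bags containing any fixed vertex form a subtree. All hold, so the decomposition is valid with width 2 − 1 = 1.

Yes; width 1.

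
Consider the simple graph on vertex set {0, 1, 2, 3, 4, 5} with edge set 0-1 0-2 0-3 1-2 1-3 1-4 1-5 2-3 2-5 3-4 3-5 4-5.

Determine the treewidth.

A width-3 tree decomposition is:
Bags: B1 = {1, 2, 3, 5}  B2 = {0, 1, 2, 3}  B3 = {1, 3, 4, 5}
Tree: B1–B2, B1–B3
Every bag has size at most 4, so the width is 4 − 1 = 3 and tw(G) ≤ 3. On the other hand G contains the 4-clique {0, 1, 2, 3}. A clique must lie in a single bag of any decomposition, so no decomposition can have width below 3. The upper and lower bounds meet at 3, so that is the treewidth.

3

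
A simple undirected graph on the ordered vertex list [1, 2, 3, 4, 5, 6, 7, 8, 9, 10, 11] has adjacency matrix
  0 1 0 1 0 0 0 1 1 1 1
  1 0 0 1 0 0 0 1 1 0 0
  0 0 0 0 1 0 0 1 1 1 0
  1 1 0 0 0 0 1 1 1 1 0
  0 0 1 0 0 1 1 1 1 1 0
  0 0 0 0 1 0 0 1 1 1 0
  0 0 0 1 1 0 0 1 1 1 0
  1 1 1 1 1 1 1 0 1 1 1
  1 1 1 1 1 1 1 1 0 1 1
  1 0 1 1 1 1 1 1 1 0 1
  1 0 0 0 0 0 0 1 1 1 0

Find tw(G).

4

A width-4 tree decomposition is:
Bags: B1 = {1, 8, 9, 10, 11}  B2 = {1, 4, 8, 9, 10}  B3 = {4, 7, 8, 9, 10}  B4 = {5, 7, 8, 9, 10}  B5 = {3, 5, 8, 9, 10}  B6 = {5, 6, 8, 9, 10}  B7 = {1, 2, 4, 8, 9}
Tree: B1–B2, B2–B3, B3–B4, B4–B5, B5–B6, B2–B7
The largest bag has 5 vertices, giving width 4; this decomposition certifies tw(G) ≤ 4. On the other hand G contains the 5-clique {1, 2, 4, 8, 9}. A clique must lie in a single bag of any decomposition, so no decomposition can have width below 4. Hence tw(G) = 4 exactly.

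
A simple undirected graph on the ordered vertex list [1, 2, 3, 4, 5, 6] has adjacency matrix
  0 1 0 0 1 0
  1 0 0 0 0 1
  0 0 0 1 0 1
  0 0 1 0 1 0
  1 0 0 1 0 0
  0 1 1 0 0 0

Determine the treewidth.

A width-2 tree decomposition is:
Bags: B1 = {3, 4, 6}  B2 = {2, 4, 6}  B3 = {1, 2, 4}  B4 = {1, 4, 5}
Tree: B1–B2, B2–B3, B3–B4
Each bag holds 3 vertices, so the decomposition has width 2, which upper-bounds the treewidth. For the lower bound, G contains the cycle 4–3–6–2–1–5–4, so G is not a forest; only forests have treewidth ≤ 1, hence tw(G) ≥ 2. Combining the bounds, tw(G) = 2.

2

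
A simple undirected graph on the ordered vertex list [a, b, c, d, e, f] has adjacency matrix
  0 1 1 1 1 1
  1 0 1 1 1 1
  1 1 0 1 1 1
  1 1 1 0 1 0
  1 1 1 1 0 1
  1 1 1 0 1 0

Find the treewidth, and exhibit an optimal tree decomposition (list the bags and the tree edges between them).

Each bag holds 5 vertices, so the decomposition has width 4, which upper-bounds the treewidth. Conversely, {a, b, c, d, e} is a clique of size 5, and the vertices of any clique must share a bag in every tree decomposition; so some bag has ≥ 5 vertices and tw(G) ≥ 4. The upper and lower bounds meet at 4, so that is the treewidth.

Treewidth 4.
Bags: B1 = {a, b, c, d, e}  B2 = {a, b, c, e, f}
Tree: B1–B2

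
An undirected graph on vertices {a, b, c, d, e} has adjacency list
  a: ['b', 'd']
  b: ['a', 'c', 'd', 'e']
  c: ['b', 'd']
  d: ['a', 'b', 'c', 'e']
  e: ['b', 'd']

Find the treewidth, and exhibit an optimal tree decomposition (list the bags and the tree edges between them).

Treewidth 2.
One optimal decomposition is:
Bags: B1 = {a, b, d}  B2 = {b, d, e}  B3 = {b, c, d}
Tree: B1–B2, B2–B3

Every bag has size at most 3, so the width is 3 − 1 = 2 and tw(G) ≤ 2. Conversely, {b, d, e} is a clique of size 3, and the vertices of any clique must share a bag in every tree decomposition; so some bag has ≥ 3 vertices and tw(G) ≥ 2. Therefore the treewidth is 2.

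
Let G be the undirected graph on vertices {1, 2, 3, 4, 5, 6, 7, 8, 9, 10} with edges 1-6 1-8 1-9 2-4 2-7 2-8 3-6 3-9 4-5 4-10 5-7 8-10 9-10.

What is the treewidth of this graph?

2

A width-2 tree decomposition is:
Bags: B1 = {4, 5, 7}  B2 = {2, 4, 7}  B3 = {2, 4, 10}  B4 = {2, 8, 10}  B5 = {8, 9, 10}  B6 = {1, 8, 9}  B7 = {1, 3, 9}  B8 = {1, 3, 6}
Tree: B1–B2, B2–B3, B3–B4, B4–B5, B5–B6, B6–B7, B7–B8
The largest bag has 3 vertices, giving width 2; this decomposition certifies tw(G) ≤ 2. Since 5–7–2–4–5 is a cycle in G, G is not acyclic. Forests are exactly the graphs of treewidth ≤ 1, so tw(G) ≥ 2. Combining the bounds, tw(G) = 2.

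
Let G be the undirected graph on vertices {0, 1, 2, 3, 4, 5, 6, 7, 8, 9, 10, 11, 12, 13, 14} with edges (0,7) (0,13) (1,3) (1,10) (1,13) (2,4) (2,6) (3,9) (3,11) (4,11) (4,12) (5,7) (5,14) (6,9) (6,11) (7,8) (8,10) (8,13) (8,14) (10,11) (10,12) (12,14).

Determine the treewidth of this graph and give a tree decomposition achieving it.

Each bag holds 4 vertices, so the decomposition has width 3, which upper-bounds the treewidth. For the lower bound: the 4 vertex sets {0,5,7}, {14}, {8}, {1,10,12,13} are disjoint, each induces a connected subgraph, and every pair is joined by at least one edge of G. Contracting each set to a single vertex therefore yields K_{4} as a minor, and since treewidth is minor-monotone, tw(G) ≥ tw(K_{4}) = 3. The upper and lower bounds meet at 3, so that is the treewidth.

Treewidth 3.
One optimal decomposition is:
Bags: B1 = {0, 5, 7, 14}  B2 = {0, 7, 8, 14}  B3 = {0, 8, 13, 14}  B4 = {8, 12, 13, 14}  B5 = {8, 10, 12, 13}  B6 = {1, 10, 12, 13}  B7 = {1, 4, 10, 12}  B8 = {1, 4, 10, 11}  B9 = {1, 3, 4, 11}  B10 = {2, 3, 4, 11}  B11 = {2, 3, 6, 11}  B12 = {2, 3, 6, 9}
Tree: B1–B2, B2–B3, B3–B4, B4–B5, B5–B6, B6–B7, B7–B8, B8–B9, B9–B10, B10–B11, B11–B12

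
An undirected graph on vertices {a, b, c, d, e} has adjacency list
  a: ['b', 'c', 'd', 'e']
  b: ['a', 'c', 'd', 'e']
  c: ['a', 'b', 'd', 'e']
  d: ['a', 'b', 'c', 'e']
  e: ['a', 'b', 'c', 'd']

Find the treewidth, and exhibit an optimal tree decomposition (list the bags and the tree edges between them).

A single bag containing all 5 vertices is trivially a valid decomposition of width 4. On the other hand G contains the 5-clique {a, b, c, d, e}. A clique must lie in a single bag of any decomposition, so no decomposition can have width below 4. The upper and lower bounds meet at 4, so that is the treewidth.

Treewidth 4.
One optimal decomposition is:
Bags: B1 = {a, b, c, d, e}
Tree: (single bag)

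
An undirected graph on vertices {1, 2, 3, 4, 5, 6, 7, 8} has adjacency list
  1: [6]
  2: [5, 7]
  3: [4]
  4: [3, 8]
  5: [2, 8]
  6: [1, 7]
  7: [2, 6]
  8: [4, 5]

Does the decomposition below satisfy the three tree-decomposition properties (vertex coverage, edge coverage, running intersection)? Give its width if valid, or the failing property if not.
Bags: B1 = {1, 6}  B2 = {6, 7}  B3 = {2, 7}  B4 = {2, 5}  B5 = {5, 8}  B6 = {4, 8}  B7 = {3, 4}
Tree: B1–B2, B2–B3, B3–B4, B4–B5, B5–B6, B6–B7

Checking the three conditions: (i) the bags cover all of {1, 2, 3, 4, 5, 6, 7, 8}; (ii) for each edge, some bag contains both endpoints; (iii) the bags containing any fixed vertex form a subtree. All hold, so the decomposition is valid with width 2 − 1 = 1.

Yes; width 1.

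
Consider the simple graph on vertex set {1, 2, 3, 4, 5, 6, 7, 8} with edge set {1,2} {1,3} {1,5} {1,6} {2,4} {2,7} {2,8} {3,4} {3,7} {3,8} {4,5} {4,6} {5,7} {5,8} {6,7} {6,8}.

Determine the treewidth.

A width-4 tree decomposition is:
Bags: B1 = {1, 3, 4, 7, 8}  B2 = {1, 4, 6, 7, 8}  B3 = {1, 4, 5, 7, 8}  B4 = {1, 2, 4, 7, 8}
Tree: B1–B2, B2–B3, B3–B4
The largest bag has 5 vertices, giving width 4; this decomposition certifies tw(G) ≤ 4. For the lower bound: the 5 vertex sets {1,3}, {4,6}, {5,8}, {7}, {2} are disjoint, each induces a connected subgraph, and every pair is joined by at least one edge of G. Contracting each set to a single vertex therefore yields K_{5} as a minor, and since treewidth is minor-monotone, tw(G) ≥ tw(K_{5}) = 4. Combining the bounds, tw(G) = 4.

4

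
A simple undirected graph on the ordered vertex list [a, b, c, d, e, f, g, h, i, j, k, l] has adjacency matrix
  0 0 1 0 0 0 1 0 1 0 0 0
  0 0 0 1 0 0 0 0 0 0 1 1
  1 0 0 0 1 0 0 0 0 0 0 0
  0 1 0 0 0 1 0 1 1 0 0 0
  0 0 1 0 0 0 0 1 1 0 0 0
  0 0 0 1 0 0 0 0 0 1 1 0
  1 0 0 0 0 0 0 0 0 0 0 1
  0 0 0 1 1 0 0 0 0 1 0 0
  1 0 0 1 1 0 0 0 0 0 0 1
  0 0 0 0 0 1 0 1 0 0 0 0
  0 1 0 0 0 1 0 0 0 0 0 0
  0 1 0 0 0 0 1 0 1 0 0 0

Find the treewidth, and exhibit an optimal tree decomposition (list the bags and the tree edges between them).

Every bag has size at most 4, so the width is 4 − 1 = 3 and tw(G) ≤ 3. For the lower bound: the 4 vertex sets {f,j,k}, {b}, {d}, {e,h,i,l} are disjoint, each induces a connected subgraph, and every pair is joined by at least one edge of G. Contracting each set to a single vertex therefore yields K_{4} as a minor, and since treewidth is minor-monotone, tw(G) ≥ tw(K_{4}) = 3. Therefore the treewidth is 3.

Treewidth 3.
Bags: B1 = {b, f, j, k}  B2 = {b, d, f, j}  B3 = {b, d, h, j}  B4 = {b, d, h, l}  B5 = {d, h, i, l}  B6 = {e, h, i, l}  B7 = {e, g, i, l}  B8 = {a, e, g, i}  B9 = {a, c, e, g}
Tree: B1–B2, B2–B3, B3–B4, B4–B5, B5–B6, B6–B7, B7–B8, B8–B9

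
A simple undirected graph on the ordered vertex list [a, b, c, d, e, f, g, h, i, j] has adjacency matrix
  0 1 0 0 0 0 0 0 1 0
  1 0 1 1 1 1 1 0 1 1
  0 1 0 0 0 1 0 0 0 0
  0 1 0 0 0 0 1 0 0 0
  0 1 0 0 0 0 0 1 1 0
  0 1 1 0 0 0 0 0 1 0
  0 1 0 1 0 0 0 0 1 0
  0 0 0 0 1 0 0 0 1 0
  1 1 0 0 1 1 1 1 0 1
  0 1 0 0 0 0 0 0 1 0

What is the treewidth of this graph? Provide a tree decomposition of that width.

Every bag has size at most 3, so the width is 3 − 1 = 2 and tw(G) ≤ 2. Conversely, {e, h, i} is a clique of size 3, and the vertices of any clique must share a bag in every tree decomposition; so some bag has ≥ 3 vertices and tw(G) ≥ 2. Hence tw(G) = 2 exactly.

Treewidth 2.
One such decomposition:
Bags: B1 = {b, i, j}  B2 = {b, g, i}  B3 = {b, d, g}  B4 = {b, f, i}  B5 = {b, e, i}  B6 = {a, b, i}  B7 = {e, h, i}  B8 = {b, c, f}
Tree: B1–B2, B2–B3, B1–B4, B2–B5, B5–B6, B5–B7, B4–B8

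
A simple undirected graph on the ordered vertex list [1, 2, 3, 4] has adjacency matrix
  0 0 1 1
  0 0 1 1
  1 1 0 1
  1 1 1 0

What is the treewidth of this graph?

A width-2 tree decomposition is:
Bags: B1 = {1, 3, 4}  B2 = {2, 3, 4}
Tree: B1–B2
The largest bag has 3 vertices, giving width 2; this decomposition certifies tw(G) ≤ 2. Conversely, {1, 3, 4} is a clique of size 3, and the vertices of any clique must share a bag in every tree decomposition; so some bag has ≥ 3 vertices and tw(G) ≥ 2. Hence tw(G) = 2 exactly.

2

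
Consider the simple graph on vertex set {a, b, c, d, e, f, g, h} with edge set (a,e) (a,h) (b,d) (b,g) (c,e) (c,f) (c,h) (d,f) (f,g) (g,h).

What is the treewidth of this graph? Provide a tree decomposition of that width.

Treewidth 2.
One optimal decomposition is:
Bags: B1 = {b, d, f}  B2 = {b, f, g}  B3 = {c, f, g}  B4 = {c, g, h}  B5 = {c, e, h}  B6 = {a, e, h}
Tree: B1–B2, B2–B3, B3–B4, B4–B5, B5–B6

Each bag holds 3 vertices, so the decomposition has width 2, which upper-bounds the treewidth. For the lower bound, G contains the cycle d–b–g–f–d, so G is not a forest; only forests have treewidth ≤ 1, hence tw(G) ≥ 2. Therefore the treewidth is 2.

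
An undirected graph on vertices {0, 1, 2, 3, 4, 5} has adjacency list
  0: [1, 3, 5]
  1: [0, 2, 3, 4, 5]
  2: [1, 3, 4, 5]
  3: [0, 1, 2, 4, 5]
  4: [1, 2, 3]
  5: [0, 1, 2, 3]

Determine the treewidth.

3

A width-3 tree decomposition is:
Bags: B1 = {1, 2, 3, 4}  B2 = {1, 2, 3, 5}  B3 = {0, 1, 3, 5}
Tree: B1–B2, B2–B3
Each bag holds 4 vertices, so the decomposition has width 3, which upper-bounds the treewidth. Conversely, {0, 1, 3, 5} is a clique of size 4, and the vertices of any clique must share a bag in every tree decomposition; so some bag has ≥ 4 vertices and tw(G) ≥ 3. Therefore the treewidth is 3.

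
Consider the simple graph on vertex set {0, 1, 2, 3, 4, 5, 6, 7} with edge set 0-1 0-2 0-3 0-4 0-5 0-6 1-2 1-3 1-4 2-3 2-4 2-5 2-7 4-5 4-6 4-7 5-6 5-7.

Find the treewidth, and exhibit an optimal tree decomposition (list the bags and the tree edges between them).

Treewidth 3.
One such decomposition:
Bags: B1 = {0, 2, 4, 5}  B2 = {2, 4, 5, 7}  B3 = {0, 1, 2, 4}  B4 = {0, 4, 5, 6}  B5 = {0, 1, 2, 3}
Tree: B1–B2, B1–B3, B1–B4, B3–B5

Every bag has size at most 4, so the width is 4 − 1 = 3 and tw(G) ≤ 3. Conversely, {0, 1, 2, 3} is a clique of size 4, and the vertices of any clique must share a bag in every tree decomposition; so some bag has ≥ 4 vertices and tw(G) ≥ 3. Combining the bounds, tw(G) = 3.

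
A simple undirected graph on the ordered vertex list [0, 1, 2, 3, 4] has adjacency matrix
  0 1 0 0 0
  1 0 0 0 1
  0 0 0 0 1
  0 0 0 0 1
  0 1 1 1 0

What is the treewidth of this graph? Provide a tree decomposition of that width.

Treewidth 1.
One such decomposition:
Bags: B1 = {1, 4}  B2 = {3, 4}  B3 = {0, 1}  B4 = {2, 4}
Tree: B1–B2, B1–B3, B1–B4

The largest bag has 2 vertices, giving width 1; this decomposition certifies tw(G) ≤ 1. Any graph with an edge has treewidth ≥ 1, and G has the edge 1–4. Hence tw(G) = 1 exactly.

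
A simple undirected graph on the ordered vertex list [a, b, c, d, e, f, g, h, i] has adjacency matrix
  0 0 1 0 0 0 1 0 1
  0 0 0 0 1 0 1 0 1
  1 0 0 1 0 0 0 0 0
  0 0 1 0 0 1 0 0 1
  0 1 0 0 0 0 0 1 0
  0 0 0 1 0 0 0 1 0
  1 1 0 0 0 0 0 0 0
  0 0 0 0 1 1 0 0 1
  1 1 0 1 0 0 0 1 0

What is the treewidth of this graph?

A width-3 tree decomposition is:
Bags: B1 = {b, e, g, h}  B2 = {b, g, h, i}  B3 = {a, g, h, i}  B4 = {a, f, h, i}  B5 = {a, d, f, i}  B6 = {a, c, d, f}
Tree: B1–B2, B2–B3, B3–B4, B4–B5, B5–B6
Every bag has size at most 4, so the width is 4 − 1 = 3 and tw(G) ≤ 3. For the lower bound: the 4 vertex sets {b,e,g}, {h}, {i}, {a,c,d,f} are disjoint, each induces a connected subgraph, and every pair is joined by at least one edge of G. Contracting each set to a single vertex therefore yields K_{4} as a minor, and since treewidth is minor-monotone, tw(G) ≥ tw(K_{4}) = 3. Combining the bounds, tw(G) = 3.

3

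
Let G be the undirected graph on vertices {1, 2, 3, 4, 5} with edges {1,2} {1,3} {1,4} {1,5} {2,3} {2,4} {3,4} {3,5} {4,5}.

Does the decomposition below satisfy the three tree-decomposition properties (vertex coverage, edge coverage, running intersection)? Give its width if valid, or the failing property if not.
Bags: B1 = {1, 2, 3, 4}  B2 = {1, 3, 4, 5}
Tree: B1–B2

Vertex coverage: the bags together contain {1, 2, 3, 4, 5}, the full vertex set. Edge coverage: each edge of G has both endpoints in at least one bag. Running intersection: for every vertex, the bags containing it form a connected subtree. All three properties hold, so this is a valid tree decomposition of width max|bag| − 1 = 3, and hence tw(G) ≤ 3.

Yes; width 3.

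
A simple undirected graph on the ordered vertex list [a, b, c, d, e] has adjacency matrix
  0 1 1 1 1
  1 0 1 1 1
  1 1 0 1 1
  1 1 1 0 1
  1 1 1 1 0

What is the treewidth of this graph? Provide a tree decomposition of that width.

Treewidth 4.
Bags: B1 = {a, b, c, d, e}
Tree: (single bag)

With just one bag of size 5, the width is 5 − 1 = 4, so tw(G) ≤ 4. On the other hand G contains the 5-clique {a, b, c, d, e}. A clique must lie in a single bag of any decomposition, so no decomposition can have width below 4. Combining the bounds, tw(G) = 4.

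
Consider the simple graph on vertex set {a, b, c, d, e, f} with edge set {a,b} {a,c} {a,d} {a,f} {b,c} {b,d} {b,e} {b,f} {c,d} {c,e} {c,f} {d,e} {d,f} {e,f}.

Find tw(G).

A width-4 tree decomposition is:
Bags: B1 = {b, c, d, e, f}  B2 = {a, b, c, d, f}
Tree: B1–B2
Each bag holds 5 vertices, so the decomposition has width 4, which upper-bounds the treewidth. On the other hand G contains the 5-clique {b, c, d, e, f}. A clique must lie in a single bag of any decomposition, so no decomposition can have width below 4. Hence tw(G) = 4 exactly.

4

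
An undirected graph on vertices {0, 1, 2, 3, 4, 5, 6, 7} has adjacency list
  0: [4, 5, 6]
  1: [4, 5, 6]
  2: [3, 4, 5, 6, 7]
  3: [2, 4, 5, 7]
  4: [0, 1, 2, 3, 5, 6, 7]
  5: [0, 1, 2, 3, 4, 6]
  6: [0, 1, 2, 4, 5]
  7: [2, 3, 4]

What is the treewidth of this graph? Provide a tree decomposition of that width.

Treewidth 3.
One such decomposition:
Bags: B1 = {2, 3, 4, 5}  B2 = {2, 3, 4, 7}  B3 = {2, 4, 5, 6}  B4 = {1, 4, 5, 6}  B5 = {0, 4, 5, 6}
Tree: B1–B2, B1–B3, B3–B4, B3–B5

Each bag holds 4 vertices, so the decomposition has width 3, which upper-bounds the treewidth. For the lower bound, the 4 vertices {2, 3, 4, 5} are pairwise adjacent, and any tree decomposition puts a clique entirely inside one bag — forcing width ≥ 3. The upper and lower bounds meet at 3, so that is the treewidth.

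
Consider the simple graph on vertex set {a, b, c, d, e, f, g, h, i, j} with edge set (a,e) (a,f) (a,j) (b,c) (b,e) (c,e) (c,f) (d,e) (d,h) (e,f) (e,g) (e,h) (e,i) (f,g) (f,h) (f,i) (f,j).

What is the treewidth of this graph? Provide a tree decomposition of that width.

Every bag has size at most 3, so the width is 3 − 1 = 2 and tw(G) ≤ 2. On the other hand G contains the 3-clique {a, f, j}. A clique must lie in a single bag of any decomposition, so no decomposition can have width below 2. Combining the bounds, tw(G) = 2.

Treewidth 2.
One such decomposition:
Bags: B1 = {d, e, h}  B2 = {e, f, h}  B3 = {c, e, f}  B4 = {b, c, e}  B5 = {e, f, i}  B6 = {a, e, f}  B7 = {e, f, g}  B8 = {a, f, j}
Tree: B1–B2, B2–B3, B3–B4, B3–B5, B5–B6, B5–B7, B6–B8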